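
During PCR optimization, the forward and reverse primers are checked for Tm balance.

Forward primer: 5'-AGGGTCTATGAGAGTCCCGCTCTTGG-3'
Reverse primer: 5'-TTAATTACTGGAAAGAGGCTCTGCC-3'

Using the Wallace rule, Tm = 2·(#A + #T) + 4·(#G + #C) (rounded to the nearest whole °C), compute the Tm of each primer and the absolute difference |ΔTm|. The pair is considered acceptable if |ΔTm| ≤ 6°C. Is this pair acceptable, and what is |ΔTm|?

Forward: A=4 T=7 G=9 C=6 → Tm = 2·11 + 4·15 = 82°C.
Reverse: A=7 T=7 G=6 C=5 → Tm = 2·14 + 4·11 = 72°C.
|ΔTm| = |82 − 72| = 10°C, > 6°C.

|ΔTm| = 10°C; the pair is not acceptable.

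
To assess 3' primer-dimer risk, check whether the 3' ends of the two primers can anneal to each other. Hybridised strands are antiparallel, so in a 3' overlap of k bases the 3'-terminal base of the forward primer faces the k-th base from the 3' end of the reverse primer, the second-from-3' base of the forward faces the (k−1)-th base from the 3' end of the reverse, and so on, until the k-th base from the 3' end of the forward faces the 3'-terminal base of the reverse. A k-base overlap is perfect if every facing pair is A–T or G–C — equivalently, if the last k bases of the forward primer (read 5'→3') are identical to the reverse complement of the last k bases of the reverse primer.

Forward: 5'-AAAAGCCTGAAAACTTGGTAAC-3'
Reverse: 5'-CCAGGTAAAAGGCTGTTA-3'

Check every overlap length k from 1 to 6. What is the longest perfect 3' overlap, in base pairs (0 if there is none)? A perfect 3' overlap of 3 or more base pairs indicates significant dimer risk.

Longest perfect overlap: 4 complementary base pairs; significant dimer risk (threshold 3).

Last 6 bases (5'→3') — forward …GGTAAC, reverse …CTGTTA.
Reverse complement of the reverse primer's last 6 bases: TAACAG; its first k bases are the reverse complement of the reverse primer's last k bases, so a perfect k-base overlap needs the forward primer's last k bases to equal them.
Comparing (forward last k vs required): k=1: C vs T ✗; k=2: AC vs TA ✗; k=3: AAC vs TAA ✗; k=4: TAAC vs TAAC ✓; k=5: GTAAC vs TAACA ✗; k=6: GGTAAC vs TAACAG ✗.
Only k = 4 is perfect, so the longest perfect 3' overlap is 4.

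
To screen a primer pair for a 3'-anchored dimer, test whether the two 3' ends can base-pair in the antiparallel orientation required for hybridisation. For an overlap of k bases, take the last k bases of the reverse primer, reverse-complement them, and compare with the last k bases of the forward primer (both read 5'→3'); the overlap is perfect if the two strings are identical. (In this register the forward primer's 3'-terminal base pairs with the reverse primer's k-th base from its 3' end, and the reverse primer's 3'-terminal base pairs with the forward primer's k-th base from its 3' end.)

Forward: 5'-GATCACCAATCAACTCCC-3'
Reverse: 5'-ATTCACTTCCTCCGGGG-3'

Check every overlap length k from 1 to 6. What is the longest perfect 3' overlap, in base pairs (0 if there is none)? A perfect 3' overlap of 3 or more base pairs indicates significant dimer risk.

Last 6 bases (5'→3') — forward …ACTCCC, reverse …CCGGGG.
Reverse complement of the reverse primer's last 6 bases: CCCCGG; its first k bases are the reverse complement of the reverse primer's last k bases, so a perfect k-base overlap needs the forward primer's last k bases to equal them.
Comparing (forward last k vs required): k=1: C vs C ✓; k=2: CC vs CC ✓; k=3: CCC vs CCC ✓; k=4: TCCC vs CCCC ✗; k=5: CTCCC vs CCCCG ✗; k=6: ACTCCC vs CCCCGG ✗.
Perfect overlaps at k = 1, 2, 3; the largest is 3.

Longest perfect overlap: 3 complementary base pairs; significant dimer risk (threshold 3).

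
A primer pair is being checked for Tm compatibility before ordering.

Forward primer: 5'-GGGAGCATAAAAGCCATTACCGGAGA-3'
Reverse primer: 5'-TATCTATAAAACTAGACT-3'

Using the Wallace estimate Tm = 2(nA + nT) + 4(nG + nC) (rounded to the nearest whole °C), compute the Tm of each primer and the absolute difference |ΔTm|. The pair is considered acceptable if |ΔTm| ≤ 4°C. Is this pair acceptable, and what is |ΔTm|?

Forward: A=10 T=3 G=8 C=5 → Tm = 2·13 + 4·13 = 78°C.
Reverse: A=8 T=6 G=1 C=3 → Tm = 2·14 + 4·4 = 44°C.
|ΔTm| = |78 − 44| = 34°C, > 4°C.

|ΔTm| = 34°C; the pair is not acceptable.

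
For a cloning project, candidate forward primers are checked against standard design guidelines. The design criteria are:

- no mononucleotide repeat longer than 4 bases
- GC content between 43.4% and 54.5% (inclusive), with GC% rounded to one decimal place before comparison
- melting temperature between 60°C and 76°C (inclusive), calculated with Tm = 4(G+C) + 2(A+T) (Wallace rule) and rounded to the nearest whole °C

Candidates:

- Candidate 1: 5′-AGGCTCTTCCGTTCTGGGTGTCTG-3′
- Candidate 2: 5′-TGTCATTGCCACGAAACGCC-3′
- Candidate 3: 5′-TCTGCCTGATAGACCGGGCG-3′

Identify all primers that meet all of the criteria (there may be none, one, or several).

Candidate 1 (24 nt, A=1 T=9 G=8 C=6): longest run = 3 ✓; GC 14/24 = 58.3%, outside 43.4–54.5% ✗; Tm = 2·10 + 4·14 = 76°C ✓ — fails.
Candidate 2 (20 nt, A=5 T=4 G=4 C=7): longest run = 3 ✓; GC 11/20 = 55.0%, outside 43.4–54.5% ✗; Tm = 2·9 + 4·11 = 62°C ✓ — fails.
Candidate 3 (20 nt, A=3 T=4 G=7 C=6): longest run = 3 ✓; GC 13/20 = 65.0%, outside 43.4–54.5% ✗; Tm = 2·7 + 4·13 = 66°C ✓ — fails.

None of the candidates satisfy all criteria.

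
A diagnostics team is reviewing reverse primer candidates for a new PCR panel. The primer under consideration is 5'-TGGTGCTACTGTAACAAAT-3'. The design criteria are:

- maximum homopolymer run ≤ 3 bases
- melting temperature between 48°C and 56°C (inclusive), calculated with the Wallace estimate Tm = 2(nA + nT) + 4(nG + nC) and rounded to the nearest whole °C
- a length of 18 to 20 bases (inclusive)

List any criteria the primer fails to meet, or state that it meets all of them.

Base counts: A=6, T=6, G=4, C=3 (length 19).
homopolymer run: longest run = 3 ✓
Tm: Tm = 2·12 + 4·7 = 52°C ✓
length: length 19 ✓

Meets all criteria.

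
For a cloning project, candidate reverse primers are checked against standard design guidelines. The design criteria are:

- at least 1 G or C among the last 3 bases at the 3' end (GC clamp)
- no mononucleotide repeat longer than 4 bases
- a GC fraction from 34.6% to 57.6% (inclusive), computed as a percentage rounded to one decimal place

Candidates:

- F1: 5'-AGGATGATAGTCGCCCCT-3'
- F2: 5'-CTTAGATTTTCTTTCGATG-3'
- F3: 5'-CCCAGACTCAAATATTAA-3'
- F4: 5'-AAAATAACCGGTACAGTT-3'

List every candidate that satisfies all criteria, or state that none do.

F1 (18 nt, A=4 T=4 G=5 C=5): 3' end CCT has 2 G/C ✓; longest run = 4 ✓; GC 10/18 = 55.6% ✓ — passes.
F2 (19 nt, A=3 T=10 G=3 C=3): 3' end ATG has 1 G/C ✓; longest run = 4 ✓; GC 6/19 = 31.6%, outside 34.6–57.6% ✗ — fails.
F3 (18 nt, A=8 T=4 G=1 C=5): 3' end TAA has 0 G/C, need ≥1 ✗; longest run = 3 ✓; GC 6/18 = 33.3%, outside 34.6–57.6% ✗ — fails.
F4 (18 nt, A=8 T=4 G=3 C=3): 3' end GTT has 1 G/C ✓; longest run = 4 ✓; GC 6/18 = 33.3%, outside 34.6–57.6% ✗ — fails.

F1 only.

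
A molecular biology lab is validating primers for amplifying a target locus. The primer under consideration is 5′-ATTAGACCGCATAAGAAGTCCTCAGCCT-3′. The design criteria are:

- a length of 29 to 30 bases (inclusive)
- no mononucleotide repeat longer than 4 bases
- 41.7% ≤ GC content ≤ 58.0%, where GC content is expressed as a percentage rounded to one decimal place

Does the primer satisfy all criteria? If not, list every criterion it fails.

Fails: length.

Base counts: A=9, T=6, G=5, C=8 (length 28).
length: length 28, outside 29–30 ✗
homopolymer run: longest run = 2 ✓
GC content: GC 13/28 = 46.4% ✓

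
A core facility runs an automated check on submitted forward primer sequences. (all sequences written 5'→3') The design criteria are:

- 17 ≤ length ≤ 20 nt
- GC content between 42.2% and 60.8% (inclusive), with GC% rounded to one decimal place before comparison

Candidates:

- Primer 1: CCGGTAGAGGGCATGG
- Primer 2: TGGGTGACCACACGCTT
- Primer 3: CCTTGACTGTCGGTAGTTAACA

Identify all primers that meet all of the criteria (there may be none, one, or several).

Primer 1 (16 nt, A=3 T=2 G=8 C=3): length 16, outside 17–20 ✗; GC 11/16 = 68.8%, outside 42.2–60.8% ✗ — fails.
Primer 2 (17 nt, A=3 T=4 G=5 C=5): length 17 ✓; GC 10/17 = 58.8% ✓ — passes.
Primer 3 (22 nt, A=5 T=7 G=5 C=5): length 22, outside 17–20 ✗; GC 10/22 = 45.5% ✓ — fails.

Primer 2 only.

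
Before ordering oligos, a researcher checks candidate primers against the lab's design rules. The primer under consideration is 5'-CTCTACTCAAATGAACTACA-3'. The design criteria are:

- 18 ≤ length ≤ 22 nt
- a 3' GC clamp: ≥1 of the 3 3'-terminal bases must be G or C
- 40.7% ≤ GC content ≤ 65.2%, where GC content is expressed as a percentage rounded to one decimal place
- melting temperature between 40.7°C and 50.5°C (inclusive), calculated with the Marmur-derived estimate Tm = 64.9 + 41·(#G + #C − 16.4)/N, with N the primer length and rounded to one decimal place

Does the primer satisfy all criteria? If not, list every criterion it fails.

Fails: GC content.

Base counts: A=8, T=5, G=1, C=6 (length 20).
length: length 20 ✓
GC clamp: 3' end ACA has 1 G/C ✓
GC content: GC 7/20 = 35.0%, outside 40.7–65.2% ✗
Tm: Tm = 64.9 + 41·(7 − 16.4)/20 = 45.6°C ✓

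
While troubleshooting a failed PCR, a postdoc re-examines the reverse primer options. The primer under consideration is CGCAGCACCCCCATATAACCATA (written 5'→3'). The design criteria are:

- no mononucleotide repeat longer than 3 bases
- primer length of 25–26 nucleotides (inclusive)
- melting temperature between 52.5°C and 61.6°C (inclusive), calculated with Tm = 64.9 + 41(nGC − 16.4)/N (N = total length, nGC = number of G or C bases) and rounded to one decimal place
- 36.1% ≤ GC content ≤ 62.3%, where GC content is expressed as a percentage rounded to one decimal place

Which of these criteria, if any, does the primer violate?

Base counts: A=8, T=3, G=2, C=10 (length 23).
homopolymer run: longest run = 5, exceeds 3 ✗
length: length 23, outside 25–26 ✗
Tm: Tm = 64.9 + 41·(12 − 16.4)/23 = 57.1°C ✓
GC content: GC 12/23 = 52.2% ✓

Fails: homopolymer run, length.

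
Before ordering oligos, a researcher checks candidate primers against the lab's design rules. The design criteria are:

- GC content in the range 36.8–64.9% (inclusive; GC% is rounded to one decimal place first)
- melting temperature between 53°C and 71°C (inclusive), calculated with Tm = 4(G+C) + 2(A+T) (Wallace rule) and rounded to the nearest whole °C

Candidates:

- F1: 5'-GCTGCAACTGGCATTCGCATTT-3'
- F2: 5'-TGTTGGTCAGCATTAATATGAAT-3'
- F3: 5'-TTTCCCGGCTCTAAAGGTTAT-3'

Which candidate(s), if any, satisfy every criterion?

F1 and F3.

F1 (22 nt, A=4 T=7 G=5 C=6): GC 11/22 = 50.0% ✓; Tm = 2·11 + 4·11 = 66°C ✓ — passes.
F2 (23 nt, A=7 T=9 G=5 C=2): GC 7/23 = 30.4%, outside 36.8–64.9% ✗; Tm = 2·16 + 4·7 = 60°C ✓ — fails.
F3 (21 nt, A=4 T=8 G=4 C=5): GC 9/21 = 42.9% ✓; Tm = 2·12 + 4·9 = 60°C ✓ — passes.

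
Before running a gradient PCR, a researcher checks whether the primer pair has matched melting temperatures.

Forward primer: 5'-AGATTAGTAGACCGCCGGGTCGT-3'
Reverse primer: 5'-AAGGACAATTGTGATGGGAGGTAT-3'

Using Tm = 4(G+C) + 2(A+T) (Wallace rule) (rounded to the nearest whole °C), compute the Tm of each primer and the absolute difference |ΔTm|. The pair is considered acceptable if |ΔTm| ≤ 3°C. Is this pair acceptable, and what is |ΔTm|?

Forward: A=5 T=5 G=8 C=5 → Tm = 2·10 + 4·13 = 72°C.
Reverse: A=8 T=6 G=9 C=1 → Tm = 2·14 + 4·10 = 68°C.
|ΔTm| = |72 − 68| = 4°C, > 3°C.

|ΔTm| = 4°C; the pair is not acceptable.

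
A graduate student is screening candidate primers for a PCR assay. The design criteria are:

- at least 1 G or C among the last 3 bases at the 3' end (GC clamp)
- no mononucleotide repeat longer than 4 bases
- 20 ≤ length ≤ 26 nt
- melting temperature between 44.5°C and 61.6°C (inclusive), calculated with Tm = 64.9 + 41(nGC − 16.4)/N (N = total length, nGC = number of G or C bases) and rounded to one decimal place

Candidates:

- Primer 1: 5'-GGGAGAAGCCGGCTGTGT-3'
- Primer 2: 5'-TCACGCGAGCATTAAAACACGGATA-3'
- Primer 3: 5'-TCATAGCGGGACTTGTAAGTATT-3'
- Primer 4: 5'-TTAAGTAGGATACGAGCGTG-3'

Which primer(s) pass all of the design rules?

Primer 4 only.

Primer 1 (18 nt, A=3 T=3 G=9 C=3): 3' end TGT has 1 G/C ✓; longest run = 3 ✓; length 18, outside 20–26 ✗; Tm = 64.9 + 41·(12 − 16.4)/18 = 54.9°C ✓ — fails.
Primer 2 (25 nt, A=10 T=4 G=5 C=6): 3' end ATA has 0 G/C, need ≥1 ✗; longest run = 4 ✓; length 25 ✓; Tm = 64.9 + 41·(11 − 16.4)/25 = 56.0°C ✓ — fails.
Primer 3 (23 nt, A=6 T=8 G=6 C=3): 3' end ATT has 0 G/C, need ≥1 ✗; longest run = 3 ✓; length 23 ✓; Tm = 64.9 + 41·(9 − 16.4)/23 = 51.7°C ✓ — fails.
Primer 4 (20 nt, A=6 T=5 G=7 C=2): 3' end GTG has 2 G/C ✓; longest run = 2 ✓; length 20 ✓; Tm = 64.9 + 41·(9 − 16.4)/20 = 49.7°C ✓ — passes.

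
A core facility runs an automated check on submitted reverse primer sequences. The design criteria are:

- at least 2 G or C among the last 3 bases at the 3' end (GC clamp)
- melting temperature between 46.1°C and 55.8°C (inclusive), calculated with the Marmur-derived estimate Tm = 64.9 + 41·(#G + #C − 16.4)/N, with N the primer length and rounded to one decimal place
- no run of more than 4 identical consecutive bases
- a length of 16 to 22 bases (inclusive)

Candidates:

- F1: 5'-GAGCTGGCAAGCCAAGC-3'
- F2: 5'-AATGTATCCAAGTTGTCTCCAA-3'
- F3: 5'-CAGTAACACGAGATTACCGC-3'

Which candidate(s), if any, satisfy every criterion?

F1 (17 nt, A=5 T=1 G=6 C=5): 3' end AGC has 2 G/C ✓; Tm = 64.9 + 41·(11 − 16.4)/17 = 51.9°C ✓; longest run = 2 ✓; length 17 ✓ — passes.
F2 (22 nt, A=7 T=7 G=3 C=5): 3' end CAA has 1 G/C, need ≥2 ✗; Tm = 64.9 + 41·(8 − 16.4)/22 = 49.2°C ✓; longest run = 2 ✓; length 22 ✓ — fails.
F3 (20 nt, A=7 T=3 G=4 C=6): 3' end CGC has 3 G/C ✓; Tm = 64.9 + 41·(10 − 16.4)/20 = 51.8°C ✓; longest run = 2 ✓; length 20 ✓ — passes.

F1 and F3.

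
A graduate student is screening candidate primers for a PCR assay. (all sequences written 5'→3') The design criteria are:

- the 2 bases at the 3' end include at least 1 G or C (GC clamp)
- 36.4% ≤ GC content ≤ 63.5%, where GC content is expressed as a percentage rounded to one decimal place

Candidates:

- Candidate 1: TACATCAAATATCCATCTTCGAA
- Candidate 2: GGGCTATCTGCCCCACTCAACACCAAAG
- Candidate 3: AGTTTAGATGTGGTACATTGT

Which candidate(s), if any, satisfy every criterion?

Candidate 2 only.

Candidate 1 (23 nt, A=9 T=7 G=1 C=6): 3' end AA has 0 G/C, need ≥1 ✗; GC 7/23 = 30.4%, outside 36.4–63.5% ✗ — fails.
Candidate 2 (28 nt, A=8 T=4 G=5 C=11): 3' end AG has 1 G/C ✓; GC 16/28 = 57.1% ✓ — passes.
Candidate 3 (21 nt, A=5 T=9 G=6 C=1): 3' end GT has 1 G/C ✓; GC 7/21 = 33.3%, outside 36.4–63.5% ✗ — fails.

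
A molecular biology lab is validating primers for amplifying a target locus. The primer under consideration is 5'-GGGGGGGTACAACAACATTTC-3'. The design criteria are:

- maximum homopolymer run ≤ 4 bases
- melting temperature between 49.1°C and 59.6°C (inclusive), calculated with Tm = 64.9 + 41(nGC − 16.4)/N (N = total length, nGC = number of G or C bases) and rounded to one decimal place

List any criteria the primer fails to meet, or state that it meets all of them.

Base counts: A=6, T=4, G=7, C=4 (length 21).
homopolymer run: longest run = 7, exceeds 4 ✗
Tm: Tm = 64.9 + 41·(11 − 16.4)/21 = 54.4°C ✓

Fails: homopolymer run.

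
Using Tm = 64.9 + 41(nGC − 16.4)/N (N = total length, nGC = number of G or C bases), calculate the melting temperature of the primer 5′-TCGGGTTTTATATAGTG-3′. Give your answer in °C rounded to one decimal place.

39.8°C

Base counts: A=3, T=8, G=5, C=1; G+C = 6, N = 17.
Tm = 64.9 + 41·(6 − 16.4)/17 = 64.9 + -426.40/17 = 39.8°C.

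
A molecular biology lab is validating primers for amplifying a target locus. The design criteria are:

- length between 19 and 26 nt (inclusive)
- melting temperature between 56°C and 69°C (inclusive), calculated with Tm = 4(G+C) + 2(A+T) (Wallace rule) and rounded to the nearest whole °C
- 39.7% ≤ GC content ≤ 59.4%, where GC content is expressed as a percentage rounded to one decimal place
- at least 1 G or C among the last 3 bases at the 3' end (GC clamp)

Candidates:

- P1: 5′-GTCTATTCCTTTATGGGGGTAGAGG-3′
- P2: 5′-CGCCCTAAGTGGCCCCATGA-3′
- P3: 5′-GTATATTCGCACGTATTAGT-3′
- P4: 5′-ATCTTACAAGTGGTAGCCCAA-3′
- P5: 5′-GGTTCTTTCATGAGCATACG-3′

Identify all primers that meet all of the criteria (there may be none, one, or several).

P4 and P5.

P1 (25 nt, A=4 T=9 G=9 C=3): length 25 ✓; Tm = 2·13 + 4·12 = 74°C, outside 56–69°C ✗; GC 12/25 = 48.0% ✓; 3' end AGG has 2 G/C ✓ — fails.
P2 (20 nt, A=4 T=3 G=5 C=8): length 20 ✓; Tm = 2·7 + 4·13 = 66°C ✓; GC 13/20 = 65.0%, outside 39.7–59.4% ✗; 3' end TGA has 1 G/C ✓ — fails.
P3 (20 nt, A=5 T=8 G=4 C=3): length 20 ✓; Tm = 2·13 + 4·7 = 54°C, outside 56–69°C ✗; GC 7/20 = 35.0%, outside 39.7–59.4% ✗; 3' end AGT has 1 G/C ✓ — fails.
P4 (21 nt, A=7 T=5 G=4 C=5): length 21 ✓; Tm = 2·12 + 4·9 = 60°C ✓; GC 9/21 = 42.9% ✓; 3' end CAA has 1 G/C ✓ — passes.
P5 (20 nt, A=4 T=7 G=5 C=4): length 20 ✓; Tm = 2·11 + 4·9 = 58°C ✓; GC 9/20 = 45.0% ✓; 3' end ACG has 2 G/C ✓ — passes.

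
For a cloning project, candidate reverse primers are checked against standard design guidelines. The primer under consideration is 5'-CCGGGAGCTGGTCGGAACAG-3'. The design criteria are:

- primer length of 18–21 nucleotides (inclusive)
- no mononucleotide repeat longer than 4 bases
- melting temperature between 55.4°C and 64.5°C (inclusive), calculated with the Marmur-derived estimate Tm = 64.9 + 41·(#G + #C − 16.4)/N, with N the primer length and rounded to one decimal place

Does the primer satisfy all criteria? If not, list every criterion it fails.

Base counts: A=4, T=2, G=9, C=5 (length 20).
length: length 20 ✓
homopolymer run: longest run = 3 ✓
Tm: Tm = 64.9 + 41·(14 − 16.4)/20 = 60.0°C ✓

Meets all criteria.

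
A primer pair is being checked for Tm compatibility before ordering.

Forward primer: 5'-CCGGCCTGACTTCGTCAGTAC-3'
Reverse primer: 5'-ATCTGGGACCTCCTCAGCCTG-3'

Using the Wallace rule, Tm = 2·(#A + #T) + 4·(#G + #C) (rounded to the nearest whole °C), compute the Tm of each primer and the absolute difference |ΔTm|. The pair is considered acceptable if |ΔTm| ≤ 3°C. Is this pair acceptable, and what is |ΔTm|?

Forward: A=3 T=5 G=5 C=8 → Tm = 2·8 + 4·13 = 68°C.
Reverse: A=3 T=5 G=5 C=8 → Tm = 2·8 + 4·13 = 68°C.
|ΔTm| = |68 − 68| = 0°C, ≤ 3°C.

|ΔTm| = 0°C; the pair is acceptable.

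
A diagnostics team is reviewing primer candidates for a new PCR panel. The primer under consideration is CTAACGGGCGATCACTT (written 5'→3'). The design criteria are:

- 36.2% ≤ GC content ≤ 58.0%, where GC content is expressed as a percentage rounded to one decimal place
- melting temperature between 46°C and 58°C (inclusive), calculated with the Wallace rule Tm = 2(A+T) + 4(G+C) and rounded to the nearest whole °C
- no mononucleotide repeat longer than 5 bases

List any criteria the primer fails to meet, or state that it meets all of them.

Base counts: A=4, T=4, G=4, C=5 (length 17).
GC content: GC 9/17 = 52.9% ✓
Tm: Tm = 2·8 + 4·9 = 52°C ✓
homopolymer run: longest run = 3 ✓

Meets all criteria.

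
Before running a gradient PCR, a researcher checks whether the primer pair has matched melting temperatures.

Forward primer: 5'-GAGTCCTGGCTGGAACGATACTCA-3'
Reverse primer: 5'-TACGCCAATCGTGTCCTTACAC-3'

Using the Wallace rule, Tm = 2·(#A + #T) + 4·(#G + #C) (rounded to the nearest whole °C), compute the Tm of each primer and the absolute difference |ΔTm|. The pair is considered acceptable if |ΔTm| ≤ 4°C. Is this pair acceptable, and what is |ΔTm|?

|ΔTm| = 8°C; the pair is not acceptable.

Forward: A=6 T=5 G=7 C=6 → Tm = 2·11 + 4·13 = 74°C.
Reverse: A=5 T=6 G=3 C=8 → Tm = 2·11 + 4·11 = 66°C.
|ΔTm| = |74 − 66| = 8°C, > 4°C.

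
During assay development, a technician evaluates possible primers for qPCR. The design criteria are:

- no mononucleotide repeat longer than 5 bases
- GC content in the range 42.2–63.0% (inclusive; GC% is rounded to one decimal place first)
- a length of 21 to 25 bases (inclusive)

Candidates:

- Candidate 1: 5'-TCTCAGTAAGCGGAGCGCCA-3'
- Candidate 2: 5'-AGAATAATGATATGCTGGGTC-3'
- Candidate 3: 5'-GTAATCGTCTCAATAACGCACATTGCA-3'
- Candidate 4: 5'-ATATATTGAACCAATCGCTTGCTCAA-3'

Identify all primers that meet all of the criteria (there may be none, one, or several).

Candidate 1 (20 nt, A=5 T=3 G=6 C=6): longest run = 2 ✓; GC 12/20 = 60.0% ✓; length 20, outside 21–25 ✗ — fails.
Candidate 2 (21 nt, A=7 T=6 G=6 C=2): longest run = 3 ✓; GC 8/21 = 38.1%, outside 42.2–63.0% ✗; length 21 ✓ — fails.
Candidate 3 (27 nt, A=9 T=7 G=4 C=7): longest run = 2 ✓; GC 11/27 = 40.7%, outside 42.2–63.0% ✗; length 27, outside 21–25 ✗ — fails.
Candidate 4 (26 nt, A=9 T=8 G=3 C=6): longest run = 2 ✓; GC 9/26 = 34.6%, outside 42.2–63.0% ✗; length 26, outside 21–25 ✗ — fails.

None of the candidates satisfy all criteria.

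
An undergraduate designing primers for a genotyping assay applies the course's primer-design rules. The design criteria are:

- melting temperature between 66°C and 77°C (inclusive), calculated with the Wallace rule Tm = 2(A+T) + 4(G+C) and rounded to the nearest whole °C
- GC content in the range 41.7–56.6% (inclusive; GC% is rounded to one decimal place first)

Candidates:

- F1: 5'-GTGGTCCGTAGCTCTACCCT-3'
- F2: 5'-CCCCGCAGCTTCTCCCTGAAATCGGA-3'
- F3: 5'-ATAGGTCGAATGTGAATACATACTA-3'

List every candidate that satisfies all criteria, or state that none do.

None of the candidates satisfy all criteria.

F1 (20 nt, A=2 T=6 G=5 C=7): Tm = 2·8 + 4·12 = 64°C, outside 66–77°C ✗; GC 12/20 = 60.0%, outside 41.7–56.6% ✗ — fails.
F2 (26 nt, A=5 T=5 G=5 C=11): Tm = 2·10 + 4·16 = 84°C, outside 66–77°C ✗; GC 16/26 = 61.5%, outside 41.7–56.6% ✗ — fails.
F3 (25 nt, A=10 T=7 G=5 C=3): Tm = 2·17 + 4·8 = 66°C ✓; GC 8/25 = 32.0%, outside 41.7–56.6% ✗ — fails.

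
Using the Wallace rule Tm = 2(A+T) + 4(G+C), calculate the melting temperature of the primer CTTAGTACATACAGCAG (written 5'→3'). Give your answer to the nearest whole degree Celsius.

48°C

Base counts: A=6, T=4, G=3, C=4 (length 17).
Tm = 2·(6+4) + 4·(3+4) = 2·10 + 4·7 = 20 + 28 = 48°C.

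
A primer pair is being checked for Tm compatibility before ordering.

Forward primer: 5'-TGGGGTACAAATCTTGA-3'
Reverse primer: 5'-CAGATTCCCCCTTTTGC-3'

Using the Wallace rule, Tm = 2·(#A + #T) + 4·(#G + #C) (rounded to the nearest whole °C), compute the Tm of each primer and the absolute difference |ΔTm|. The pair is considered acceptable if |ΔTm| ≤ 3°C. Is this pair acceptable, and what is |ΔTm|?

Forward: A=5 T=5 G=5 C=2 → Tm = 2·10 + 4·7 = 48°C.
Reverse: A=2 T=6 G=2 C=7 → Tm = 2·8 + 4·9 = 52°C.
|ΔTm| = |48 − 52| = 4°C, > 3°C.

|ΔTm| = 4°C; the pair is not acceptable.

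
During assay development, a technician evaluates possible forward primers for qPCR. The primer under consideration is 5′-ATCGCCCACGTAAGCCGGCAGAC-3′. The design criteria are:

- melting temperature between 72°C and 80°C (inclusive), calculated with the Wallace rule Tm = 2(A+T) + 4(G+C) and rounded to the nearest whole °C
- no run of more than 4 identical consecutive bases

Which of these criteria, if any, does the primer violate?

Meets all criteria.

Base counts: A=6, T=2, G=6, C=9 (length 23).
Tm: Tm = 2·8 + 4·15 = 76°C ✓
homopolymer run: longest run = 3 ✓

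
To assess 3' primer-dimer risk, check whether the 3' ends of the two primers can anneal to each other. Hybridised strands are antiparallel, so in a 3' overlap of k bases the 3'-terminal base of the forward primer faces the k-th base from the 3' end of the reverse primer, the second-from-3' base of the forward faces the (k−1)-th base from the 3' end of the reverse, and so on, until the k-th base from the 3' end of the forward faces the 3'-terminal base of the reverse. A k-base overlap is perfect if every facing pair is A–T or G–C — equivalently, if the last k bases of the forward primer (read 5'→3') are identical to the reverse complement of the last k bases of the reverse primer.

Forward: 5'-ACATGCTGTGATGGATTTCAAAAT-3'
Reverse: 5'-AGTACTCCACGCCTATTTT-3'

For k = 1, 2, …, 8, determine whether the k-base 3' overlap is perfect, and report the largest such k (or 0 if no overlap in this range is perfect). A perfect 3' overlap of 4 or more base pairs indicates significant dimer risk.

Longest perfect overlap: 5 complementary base pairs; significant dimer risk (threshold 4).

Last 8 bases (5'→3') — forward …TTCAAAAT, reverse …CCTATTTT.
Reverse complement of the reverse primer's last 8 bases: AAAATAGG; its first k bases are the reverse complement of the reverse primer's last k bases, so a perfect k-base overlap needs the forward primer's last k bases to equal them.
Comparing (forward last k vs required): k=1: T vs A ✗; k=2: AT vs AA ✗; k=3: AAT vs AAA ✗; k=4: AAAT vs AAAA ✗; k=5: AAAAT vs AAAAT ✓; k=6: CAAAAT vs AAAATA ✗; k=7: TCAAAAT vs AAAATAG ✗; k=8: TTCAAAAT vs AAAATAGG ✗.
Only k = 5 is perfect, so the longest perfect 3' overlap is 5.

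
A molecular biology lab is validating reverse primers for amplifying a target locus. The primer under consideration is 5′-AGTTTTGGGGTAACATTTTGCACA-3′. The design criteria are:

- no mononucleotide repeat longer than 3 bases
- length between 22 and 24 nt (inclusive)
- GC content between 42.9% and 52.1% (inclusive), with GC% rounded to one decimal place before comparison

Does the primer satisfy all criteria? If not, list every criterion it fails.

Fails: homopolymer run, GC content.

Base counts: A=6, T=9, G=6, C=3 (length 24).
homopolymer run: longest run = 4, exceeds 3 ✗
length: length 24 ✓
GC content: GC 9/24 = 37.5%, outside 42.9–52.1% ✗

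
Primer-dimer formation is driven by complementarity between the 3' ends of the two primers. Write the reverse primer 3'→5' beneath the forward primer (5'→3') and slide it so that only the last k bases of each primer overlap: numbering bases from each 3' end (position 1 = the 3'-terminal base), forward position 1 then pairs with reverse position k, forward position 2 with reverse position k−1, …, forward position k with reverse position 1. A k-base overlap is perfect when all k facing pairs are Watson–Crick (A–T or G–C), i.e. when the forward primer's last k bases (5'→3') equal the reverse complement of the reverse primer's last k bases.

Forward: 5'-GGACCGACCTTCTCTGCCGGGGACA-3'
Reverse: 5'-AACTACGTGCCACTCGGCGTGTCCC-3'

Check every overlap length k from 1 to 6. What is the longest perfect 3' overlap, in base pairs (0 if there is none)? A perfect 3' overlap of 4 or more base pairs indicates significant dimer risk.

Last 6 bases (5'→3') — forward …GGGACA, reverse …TGTCCC.
Reverse complement of the reverse primer's last 6 bases: GGGACA; its first k bases are the reverse complement of the reverse primer's last k bases, so a perfect k-base overlap needs the forward primer's last k bases to equal them.
Comparing (forward last k vs required): k=1: A vs G ✗; k=2: CA vs GG ✗; k=3: ACA vs GGG ✗; k=4: GACA vs GGGA ✗; k=5: GGACA vs GGGAC ✗; k=6: GGGACA vs GGGACA ✓.
Only k = 6 is perfect, so the longest perfect 3' overlap is 6.

Longest perfect overlap: 6 complementary base pairs; significant dimer risk (threshold 4).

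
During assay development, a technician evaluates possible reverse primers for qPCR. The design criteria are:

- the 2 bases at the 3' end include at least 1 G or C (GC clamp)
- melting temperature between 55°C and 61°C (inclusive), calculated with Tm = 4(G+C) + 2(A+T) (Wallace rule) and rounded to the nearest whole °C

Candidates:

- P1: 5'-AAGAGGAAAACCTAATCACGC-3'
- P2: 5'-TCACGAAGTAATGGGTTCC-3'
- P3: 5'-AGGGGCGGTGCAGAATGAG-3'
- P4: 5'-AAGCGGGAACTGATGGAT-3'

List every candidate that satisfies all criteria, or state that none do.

P1 and P2.

P1 (21 nt, A=10 T=2 G=4 C=5): 3' end GC has 2 G/C ✓; Tm = 2·12 + 4·9 = 60°C ✓ — passes.
P2 (19 nt, A=5 T=5 G=5 C=4): 3' end CC has 2 G/C ✓; Tm = 2·10 + 4·9 = 56°C ✓ — passes.
P3 (19 nt, A=5 T=2 G=10 C=2): 3' end AG has 1 G/C ✓; Tm = 2·7 + 4·12 = 62°C, outside 55–61°C ✗ — fails.
P4 (18 nt, A=6 T=3 G=7 C=2): 3' end AT has 0 G/C, need ≥1 ✗; Tm = 2·9 + 4·9 = 54°C, outside 55–61°C ✗ — fails.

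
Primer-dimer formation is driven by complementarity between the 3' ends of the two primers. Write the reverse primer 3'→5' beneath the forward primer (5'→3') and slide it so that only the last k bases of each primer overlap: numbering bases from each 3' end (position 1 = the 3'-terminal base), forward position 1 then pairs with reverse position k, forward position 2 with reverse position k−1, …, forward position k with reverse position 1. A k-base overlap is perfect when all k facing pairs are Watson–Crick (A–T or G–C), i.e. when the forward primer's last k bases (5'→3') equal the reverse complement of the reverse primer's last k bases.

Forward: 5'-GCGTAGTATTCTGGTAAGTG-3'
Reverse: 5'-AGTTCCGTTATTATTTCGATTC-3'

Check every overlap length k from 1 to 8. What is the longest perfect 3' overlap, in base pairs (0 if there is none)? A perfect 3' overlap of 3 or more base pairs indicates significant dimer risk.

Last 8 bases (5'→3') — forward …GGTAAGTG, reverse …TTCGATTC.
Reverse complement of the reverse primer's last 8 bases: GAATCGAA; its first k bases are the reverse complement of the reverse primer's last k bases, so a perfect k-base overlap needs the forward primer's last k bases to equal them.
Comparing (forward last k vs required): k=1: G vs G ✓; k=2: TG vs GA ✗; k=3: GTG vs GAA ✗; k=4: AGTG vs GAAT ✗; k=5: AAGTG vs GAATC ✗; k=6: TAAGTG vs GAATCG ✗; k=7: GTAAGTG vs GAATCGA ✗; k=8: GGTAAGTG vs GAATCGAA ✗.
Only k = 1 is perfect, so the longest perfect 3' overlap is 1.

Longest perfect overlap: 1 complementary base pair; below the dimer-risk threshold (threshold 3).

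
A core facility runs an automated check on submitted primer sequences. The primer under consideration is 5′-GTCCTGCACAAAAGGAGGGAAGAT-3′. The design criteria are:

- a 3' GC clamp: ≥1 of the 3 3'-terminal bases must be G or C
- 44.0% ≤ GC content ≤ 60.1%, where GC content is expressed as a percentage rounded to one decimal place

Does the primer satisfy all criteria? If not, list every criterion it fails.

Meets all criteria.

Base counts: A=9, T=3, G=8, C=4 (length 24).
GC clamp: 3' end GAT has 1 G/C ✓
GC content: GC 12/24 = 50.0% ✓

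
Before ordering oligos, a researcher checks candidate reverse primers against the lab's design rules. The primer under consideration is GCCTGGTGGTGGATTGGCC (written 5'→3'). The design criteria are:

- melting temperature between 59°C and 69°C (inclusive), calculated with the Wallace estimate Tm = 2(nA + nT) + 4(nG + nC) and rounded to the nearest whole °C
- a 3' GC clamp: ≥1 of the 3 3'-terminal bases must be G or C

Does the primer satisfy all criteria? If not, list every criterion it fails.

Meets all criteria.

Base counts: A=1, T=5, G=9, C=4 (length 19).
Tm: Tm = 2·6 + 4·13 = 64°C ✓
GC clamp: 3' end GCC has 3 G/C ✓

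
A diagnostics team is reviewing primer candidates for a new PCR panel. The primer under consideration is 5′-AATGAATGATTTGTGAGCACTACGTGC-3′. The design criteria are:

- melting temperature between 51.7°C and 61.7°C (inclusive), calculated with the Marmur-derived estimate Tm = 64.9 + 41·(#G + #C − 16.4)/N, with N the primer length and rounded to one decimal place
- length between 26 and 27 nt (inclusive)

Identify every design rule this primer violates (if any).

Base counts: A=8, T=8, G=7, C=4 (length 27).
Tm: Tm = 64.9 + 41·(11 − 16.4)/27 = 56.7°C ✓
length: length 27 ✓

Meets all criteria.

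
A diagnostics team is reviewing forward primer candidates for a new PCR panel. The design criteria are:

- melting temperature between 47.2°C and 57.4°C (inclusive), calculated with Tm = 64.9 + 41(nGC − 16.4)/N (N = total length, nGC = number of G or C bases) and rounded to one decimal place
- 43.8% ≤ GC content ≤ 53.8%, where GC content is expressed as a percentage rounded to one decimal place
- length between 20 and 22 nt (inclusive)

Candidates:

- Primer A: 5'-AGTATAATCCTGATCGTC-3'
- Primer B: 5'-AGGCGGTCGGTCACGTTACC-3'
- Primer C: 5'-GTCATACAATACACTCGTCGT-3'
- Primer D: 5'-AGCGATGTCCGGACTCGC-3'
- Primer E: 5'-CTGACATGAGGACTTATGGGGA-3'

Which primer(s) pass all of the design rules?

Primer A (18 nt, A=5 T=6 G=3 C=4): Tm = 64.9 + 41·(7 − 16.4)/18 = 43.5°C, outside 47.2–57.4°C ✗; GC 7/18 = 38.9%, outside 43.8–53.8% ✗; length 18, outside 20–22 ✗ — fails.
Primer B (20 nt, A=3 T=4 G=7 C=6): Tm = 64.9 + 41·(13 − 16.4)/20 = 57.9°C, outside 47.2–57.4°C ✗; GC 13/20 = 65.0%, outside 43.8–53.8% ✗; length 20 ✓ — fails.
Primer C (21 nt, A=6 T=6 G=3 C=6): Tm = 64.9 + 41·(9 − 16.4)/21 = 50.5°C ✓; GC 9/21 = 42.9%, outside 43.8–53.8% ✗; length 21 ✓ — fails.
Primer D (18 nt, A=3 T=3 G=6 C=6): Tm = 64.9 + 41·(12 − 16.4)/18 = 54.9°C ✓; GC 12/18 = 66.7%, outside 43.8–53.8% ✗; length 18, outside 20–22 ✗ — fails.
Primer E (22 nt, A=6 T=5 G=8 C=3): Tm = 64.9 + 41·(11 − 16.4)/22 = 54.8°C ✓; GC 11/22 = 50.0% ✓; length 22 ✓ — passes.

Primer E only.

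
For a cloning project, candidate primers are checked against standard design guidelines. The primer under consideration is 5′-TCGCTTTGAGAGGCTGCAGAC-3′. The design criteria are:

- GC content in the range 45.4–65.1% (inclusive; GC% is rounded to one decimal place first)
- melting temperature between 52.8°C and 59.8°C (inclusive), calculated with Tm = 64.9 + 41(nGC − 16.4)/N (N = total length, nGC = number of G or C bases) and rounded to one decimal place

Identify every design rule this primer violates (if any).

Meets all criteria.

Base counts: A=4, T=5, G=7, C=5 (length 21).
GC content: GC 12/21 = 57.1% ✓
Tm: Tm = 64.9 + 41·(12 − 16.4)/21 = 56.3°C ✓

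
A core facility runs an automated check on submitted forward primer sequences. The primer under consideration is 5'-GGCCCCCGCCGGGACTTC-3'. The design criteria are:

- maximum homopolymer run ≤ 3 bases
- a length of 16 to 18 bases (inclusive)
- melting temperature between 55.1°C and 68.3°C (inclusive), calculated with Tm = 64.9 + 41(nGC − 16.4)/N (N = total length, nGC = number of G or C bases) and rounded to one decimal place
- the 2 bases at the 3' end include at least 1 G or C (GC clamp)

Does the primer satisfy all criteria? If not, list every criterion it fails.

Fails: homopolymer run.

Base counts: A=1, T=2, G=6, C=9 (length 18).
homopolymer run: longest run = 5, exceeds 3 ✗
length: length 18 ✓
Tm: Tm = 64.9 + 41·(15 − 16.4)/18 = 61.7°C ✓
GC clamp: 3' end TC has 1 G/C ✓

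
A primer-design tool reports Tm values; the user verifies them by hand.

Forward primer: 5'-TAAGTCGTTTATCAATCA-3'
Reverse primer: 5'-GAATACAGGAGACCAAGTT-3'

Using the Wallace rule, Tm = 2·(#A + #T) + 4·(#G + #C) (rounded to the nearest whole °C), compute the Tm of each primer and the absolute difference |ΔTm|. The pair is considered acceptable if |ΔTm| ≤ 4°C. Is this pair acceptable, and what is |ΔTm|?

Forward: A=6 T=7 G=2 C=3 → Tm = 2·13 + 4·5 = 46°C.
Reverse: A=8 T=3 G=5 C=3 → Tm = 2·11 + 4·8 = 54°C.
|ΔTm| = |46 − 54| = 8°C, > 4°C.

|ΔTm| = 8°C; the pair is not acceptable.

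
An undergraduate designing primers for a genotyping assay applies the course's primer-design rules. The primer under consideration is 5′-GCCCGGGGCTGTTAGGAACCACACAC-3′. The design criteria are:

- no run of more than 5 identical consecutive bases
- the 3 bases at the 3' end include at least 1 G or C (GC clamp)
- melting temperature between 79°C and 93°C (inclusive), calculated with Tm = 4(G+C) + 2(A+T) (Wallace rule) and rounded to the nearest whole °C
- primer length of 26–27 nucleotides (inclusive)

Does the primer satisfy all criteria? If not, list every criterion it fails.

Meets all criteria.

Base counts: A=6, T=3, G=8, C=9 (length 26).
homopolymer run: longest run = 4 ✓
GC clamp: 3' end CAC has 2 G/C ✓
Tm: Tm = 2·9 + 4·17 = 86°C ✓
length: length 26 ✓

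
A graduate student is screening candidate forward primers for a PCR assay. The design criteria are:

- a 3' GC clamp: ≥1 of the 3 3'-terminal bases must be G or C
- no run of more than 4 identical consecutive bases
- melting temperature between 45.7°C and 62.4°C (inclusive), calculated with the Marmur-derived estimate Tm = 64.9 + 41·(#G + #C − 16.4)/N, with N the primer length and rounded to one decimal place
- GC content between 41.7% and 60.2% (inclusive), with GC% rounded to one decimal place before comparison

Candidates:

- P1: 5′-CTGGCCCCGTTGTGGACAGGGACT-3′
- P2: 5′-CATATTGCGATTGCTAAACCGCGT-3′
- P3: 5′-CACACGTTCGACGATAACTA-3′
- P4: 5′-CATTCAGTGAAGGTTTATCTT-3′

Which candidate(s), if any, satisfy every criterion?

P1 (24 nt, A=3 T=5 G=9 C=7): 3' end ACT has 1 G/C ✓; longest run = 4 ✓; Tm = 64.9 + 41·(16 − 16.4)/24 = 64.2°C, outside 45.7–62.4°C ✗; GC 16/24 = 66.7%, outside 41.7–60.2% ✗ — fails.
P2 (24 nt, A=6 T=7 G=5 C=6): 3' end CGT has 2 G/C ✓; longest run = 3 ✓; Tm = 64.9 + 41·(11 − 16.4)/24 = 55.7°C ✓; GC 11/24 = 45.8% ✓ — passes.
P3 (20 nt, A=7 T=4 G=3 C=6): 3' end CTA has 1 G/C ✓; longest run = 2 ✓; Tm = 64.9 + 41·(9 − 16.4)/20 = 49.7°C ✓; GC 9/20 = 45.0% ✓ — passes.
P4 (21 nt, A=5 T=9 G=4 C=3): 3' end CTT has 1 G/C ✓; longest run = 3 ✓; Tm = 64.9 + 41·(7 − 16.4)/21 = 46.5°C ✓; GC 7/21 = 33.3%, outside 41.7–60.2% ✗ — fails.

P2 and P3.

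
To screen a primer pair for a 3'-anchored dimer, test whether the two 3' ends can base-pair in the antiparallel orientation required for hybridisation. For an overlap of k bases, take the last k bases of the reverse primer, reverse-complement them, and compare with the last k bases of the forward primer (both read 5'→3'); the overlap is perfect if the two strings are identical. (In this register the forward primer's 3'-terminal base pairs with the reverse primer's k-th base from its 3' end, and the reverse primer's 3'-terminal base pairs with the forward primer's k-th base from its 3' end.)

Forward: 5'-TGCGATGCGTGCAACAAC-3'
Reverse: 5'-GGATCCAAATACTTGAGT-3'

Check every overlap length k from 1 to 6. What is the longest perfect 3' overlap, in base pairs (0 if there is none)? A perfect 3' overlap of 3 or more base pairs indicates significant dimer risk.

Longest perfect overlap: 2 complementary base pairs; below the dimer-risk threshold (threshold 3).

Last 6 bases (5'→3') — forward …AACAAC, reverse …TTGAGT.
Reverse complement of the reverse primer's last 6 bases: ACTCAA; its first k bases are the reverse complement of the reverse primer's last k bases, so a perfect k-base overlap needs the forward primer's last k bases to equal them.
Comparing (forward last k vs required): k=1: C vs A ✗; k=2: AC vs AC ✓; k=3: AAC vs ACT ✗; k=4: CAAC vs ACTC ✗; k=5: ACAAC vs ACTCA ✗; k=6: AACAAC vs ACTCAA ✗.
Only k = 2 is perfect, so the longest perfect 3' overlap is 2.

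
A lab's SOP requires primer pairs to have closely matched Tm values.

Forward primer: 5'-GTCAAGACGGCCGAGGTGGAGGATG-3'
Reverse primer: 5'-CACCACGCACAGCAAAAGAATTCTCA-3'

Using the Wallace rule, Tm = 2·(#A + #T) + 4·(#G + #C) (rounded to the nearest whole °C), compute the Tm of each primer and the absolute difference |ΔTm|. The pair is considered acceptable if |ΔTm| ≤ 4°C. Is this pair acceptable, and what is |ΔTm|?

Forward: A=6 T=3 G=12 C=4 → Tm = 2·9 + 4·16 = 82°C.
Reverse: A=11 T=3 G=3 C=9 → Tm = 2·14 + 4·12 = 76°C.
|ΔTm| = |82 − 76| = 6°C, > 4°C.

|ΔTm| = 6°C; the pair is not acceptable.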